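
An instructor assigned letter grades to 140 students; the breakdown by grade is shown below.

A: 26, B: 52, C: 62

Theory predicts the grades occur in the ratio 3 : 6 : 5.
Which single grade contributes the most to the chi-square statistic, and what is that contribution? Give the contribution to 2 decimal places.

C, 2.88

Ratio total = 14. Expected counts: 140×3/14 = 30, 140×6/14 = 60, 140×5/14 = 50.
A: (26 − 30)²/30 = 16/30 = 0.533
B: (52 − 60)²/60 = 64/60 = 1.067
C: (62 − 50)²/50 = 144/50 = 2.880
The largest term is for C: 2.88.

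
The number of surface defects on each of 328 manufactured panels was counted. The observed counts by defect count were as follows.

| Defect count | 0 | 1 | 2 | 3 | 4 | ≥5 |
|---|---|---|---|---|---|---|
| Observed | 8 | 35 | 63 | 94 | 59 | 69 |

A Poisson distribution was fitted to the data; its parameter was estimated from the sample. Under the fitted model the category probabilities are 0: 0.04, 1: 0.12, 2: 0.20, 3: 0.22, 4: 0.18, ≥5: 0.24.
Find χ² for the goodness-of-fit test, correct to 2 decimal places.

Expected counts E_i = n·p_i: 328×0.04 = 13.12, 328×0.12 = 39.36, 328×0.20 = 65.6, 328×0.22 = 72.16, 328×0.18 = 59.04, 328×0.24 = 78.72.
cat         O        E   (O−E)²/E
0           8    13.12      1.998
1          35    39.36      0.483
2          63     65.6      0.103
3          94    72.16      6.610
4          59    59.04      0.000
≥5         69    78.72      1.200
Sum = 10.39

10.39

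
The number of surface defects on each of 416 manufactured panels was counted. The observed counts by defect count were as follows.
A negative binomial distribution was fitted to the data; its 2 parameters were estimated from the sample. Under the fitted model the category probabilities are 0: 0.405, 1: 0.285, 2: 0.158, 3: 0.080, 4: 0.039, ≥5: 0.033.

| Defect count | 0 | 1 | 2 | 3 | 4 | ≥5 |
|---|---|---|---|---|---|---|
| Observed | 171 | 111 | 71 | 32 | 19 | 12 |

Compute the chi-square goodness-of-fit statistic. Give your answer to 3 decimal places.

Expected counts E_i = n·p_i: 416×0.405 = 168.48, 416×0.285 = 118.56, 416×0.158 = 65.728, 416×0.080 = 33.28, 416×0.039 = 16.224, 416×0.033 = 13.728.
cat         O        E   (O−E)²/E
0         171   168.48     0.0377
1         111   118.56     0.4821
2          71   65.728     0.4229
3          32    33.28     0.0492
4          19   16.224     0.4750
≥5         12   13.728     0.2175
Sum = 1.684

1.684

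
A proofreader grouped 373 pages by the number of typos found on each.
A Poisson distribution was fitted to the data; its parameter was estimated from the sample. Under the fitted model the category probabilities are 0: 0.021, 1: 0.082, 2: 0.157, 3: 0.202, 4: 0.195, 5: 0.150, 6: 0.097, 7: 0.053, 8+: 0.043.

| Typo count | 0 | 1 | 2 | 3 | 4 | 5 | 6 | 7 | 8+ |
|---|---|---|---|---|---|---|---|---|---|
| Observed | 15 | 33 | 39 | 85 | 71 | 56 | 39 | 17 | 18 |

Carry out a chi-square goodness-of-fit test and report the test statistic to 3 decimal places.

15.408

Expected counts E_i = n·p_i: 373×0.021 = 7.833, 373×0.082 = 30.586, 373×0.157 = 58.561, 373×0.202 = 75.346, 373×0.195 = 72.735, 373×0.150 = 55.95, 373×0.097 = 36.181, 373×0.053 = 19.769, 373×0.043 = 16.039.
cat         O        E   (O−E)²/E
0          15    7.833     6.5576
1          33   30.586     0.1905
2          39   58.561     6.5339
3          85   75.346     1.2370
4          71   72.735     0.0414
5          56    55.95     0.0000
6          39   36.181     0.2196
7          17   19.769     0.3878
8+         18   16.039     0.2398
Sum = 15.408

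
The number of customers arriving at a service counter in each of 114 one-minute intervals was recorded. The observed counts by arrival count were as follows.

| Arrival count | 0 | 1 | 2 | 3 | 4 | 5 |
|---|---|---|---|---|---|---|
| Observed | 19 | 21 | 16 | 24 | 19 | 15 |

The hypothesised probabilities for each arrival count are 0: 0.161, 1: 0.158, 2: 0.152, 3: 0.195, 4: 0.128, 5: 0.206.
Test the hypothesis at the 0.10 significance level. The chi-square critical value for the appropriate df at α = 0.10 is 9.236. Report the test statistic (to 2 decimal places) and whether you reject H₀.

5.16; do not reject

Expected counts E_i = n·p_i: 114×0.161 = 18.354, 114×0.158 = 18.012, 114×0.152 = 17.328, 114×0.195 = 22.23, 114×0.128 = 14.592, 114×0.206 = 23.484.
cat         O        E   (O−E)²/E
0          19   18.354      0.023
1          21   18.012      0.496
2          16   17.328      0.102
3          24    22.23      0.141
4          19   14.592      1.332
5          15   23.484      3.065
Sum = 5.16
df = 5. Since 5.16 < 9.236, we do not reject H₀.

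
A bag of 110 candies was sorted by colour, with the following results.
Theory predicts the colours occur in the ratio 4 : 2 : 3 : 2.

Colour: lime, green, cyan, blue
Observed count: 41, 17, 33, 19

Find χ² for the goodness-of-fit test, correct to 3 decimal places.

Ratio total = 11. Expected counts: 110×4/11 = 40, 110×2/11 = 20, 110×3/11 = 30, 110×2/11 = 20.
cat         O        E   (O−E)²/E
lime       41       40     0.0250
green      17       20     0.4500
cyan       33       30     0.3000
blue       19       20     0.0500
Sum = 0.825

0.825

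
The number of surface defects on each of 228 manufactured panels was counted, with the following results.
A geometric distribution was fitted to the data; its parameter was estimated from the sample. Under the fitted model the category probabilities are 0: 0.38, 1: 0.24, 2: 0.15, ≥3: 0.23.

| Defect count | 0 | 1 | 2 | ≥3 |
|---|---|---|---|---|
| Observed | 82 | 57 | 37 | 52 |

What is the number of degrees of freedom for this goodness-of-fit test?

2

There are k = 4 categories and 1 parameter estimated from the data, so df = 4 − 1 − 1 = 2.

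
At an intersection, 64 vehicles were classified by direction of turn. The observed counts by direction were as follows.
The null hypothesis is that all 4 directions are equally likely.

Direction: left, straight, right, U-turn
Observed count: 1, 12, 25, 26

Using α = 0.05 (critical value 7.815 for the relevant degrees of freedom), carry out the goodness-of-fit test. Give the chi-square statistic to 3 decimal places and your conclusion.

Expected count for each of the 4 categories: 64/4 = 16.
χ² = (1−16)²/16 + (12−16)²/16 + (25−16)²/16 + (26−16)²/16
   = 14.0625 + 1.0000 + 5.0625 + 6.2500
Sum = 26.375
df = 3. Since 26.375 > 7.815, we reject H₀.

26.375; reject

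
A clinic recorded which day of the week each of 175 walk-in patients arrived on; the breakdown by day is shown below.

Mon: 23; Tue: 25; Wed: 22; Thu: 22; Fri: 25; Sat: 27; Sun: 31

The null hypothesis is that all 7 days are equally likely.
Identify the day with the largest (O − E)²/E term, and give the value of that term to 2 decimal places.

Expected count for each of the 7 categories: 175/7 = 25.
cat         O        E   (O−E)²/E
Mon        23       25      0.160
Tue        25       25      0.000
Wed        22       25      0.360
Thu        22       25      0.360
Fri        25       25      0.000
Sat        27       25      0.160
Sun        31       25      1.440
The largest term is for Sun: 1.44.

Sun, 1.44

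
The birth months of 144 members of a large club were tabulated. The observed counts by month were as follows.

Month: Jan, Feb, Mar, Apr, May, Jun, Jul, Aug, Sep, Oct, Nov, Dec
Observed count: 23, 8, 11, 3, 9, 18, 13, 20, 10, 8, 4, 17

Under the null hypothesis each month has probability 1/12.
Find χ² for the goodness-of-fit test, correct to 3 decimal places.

Expected count for each of the 12 categories: 144/12 = 12.
Jan: (23 − 12)²/12 = 121/12 = 10.0833
Feb: (8 − 12)²/12 = 16/12 = 1.3333
Mar: (11 − 12)²/12 = 1/12 = 0.0833
Apr: (3 − 12)²/12 = 81/12 = 6.7500
May: (9 − 12)²/12 = 9/12 = 0.7500
Jun: (18 − 12)²/12 = 36/12 = 3.0000
Jul: (13 − 12)²/12 = 1/12 = 0.0833
Aug: (20 − 12)²/12 = 64/12 = 5.3333
Sep: (10 − 12)²/12 = 4/12 = 0.3333
Oct: (8 − 12)²/12 = 16/12 = 1.3333
Nov: (4 − 12)²/12 = 64/12 = 5.3333
Dec: (17 − 12)²/12 = 25/12 = 2.0833
Sum = 36.500

36.500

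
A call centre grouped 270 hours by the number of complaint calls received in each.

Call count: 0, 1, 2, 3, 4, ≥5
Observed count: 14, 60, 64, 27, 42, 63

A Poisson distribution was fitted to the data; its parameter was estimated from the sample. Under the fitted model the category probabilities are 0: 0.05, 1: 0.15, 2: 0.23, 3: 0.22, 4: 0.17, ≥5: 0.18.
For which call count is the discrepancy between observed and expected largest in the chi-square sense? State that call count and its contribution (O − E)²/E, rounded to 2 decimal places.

3, 17.67

Expected counts E_i = n·p_i: 270×0.05 = 13.5, 270×0.15 = 40.5, 270×0.23 = 62.1, 270×0.22 = 59.4, 270×0.17 = 45.9, 270×0.18 = 48.6.
χ² = (14−13.5)²/13.5 + (60−40.5)²/40.5 + (64−62.1)²/62.1 + (27−59.4)²/59.4 + (42−45.9)²/45.9 + (63−48.6)²/48.6
   = 0.019 + 9.389 + 0.058 + 17.673 + 0.331 + 4.267
The largest term is for 3: 17.67.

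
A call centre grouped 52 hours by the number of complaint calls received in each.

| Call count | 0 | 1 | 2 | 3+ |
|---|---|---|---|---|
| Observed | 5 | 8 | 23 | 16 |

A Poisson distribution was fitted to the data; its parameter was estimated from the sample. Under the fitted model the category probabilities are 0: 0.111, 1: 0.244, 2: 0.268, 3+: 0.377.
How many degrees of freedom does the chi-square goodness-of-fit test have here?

There are k = 4 categories and 1 parameter estimated from the data, so df = 4 − 1 − 1 = 2.

2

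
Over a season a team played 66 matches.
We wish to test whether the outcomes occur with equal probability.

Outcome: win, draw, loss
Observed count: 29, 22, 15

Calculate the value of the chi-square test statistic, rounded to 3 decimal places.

4.455

Under H₀ each category has probability 1/3, so each expected count is 66/3 = 22.
cat         O        E   (O−E)²/E
win        29       22     2.2273
draw       22       22     0.0000
loss       15       22     2.2273
Sum = 4.455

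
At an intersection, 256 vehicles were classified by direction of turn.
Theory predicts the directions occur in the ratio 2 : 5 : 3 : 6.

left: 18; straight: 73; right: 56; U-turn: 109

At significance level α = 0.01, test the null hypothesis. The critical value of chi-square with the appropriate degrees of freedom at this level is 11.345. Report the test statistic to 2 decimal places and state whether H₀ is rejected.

Ratio total = 16. Expected counts: 256×2/16 = 32, 256×5/16 = 80, 256×3/16 = 48, 256×6/16 = 96.
left: (18 − 32)²/32 = 196/32 = 6.125
straight: (73 − 80)²/80 = 49/80 = 0.613
right: (56 − 48)²/48 = 64/48 = 1.333
U-turn: (109 − 96)²/96 = 169/96 = 1.760
Sum = 9.83
df = 3. Since 9.83 < 11.345, we do not reject H₀.

9.83; do not reject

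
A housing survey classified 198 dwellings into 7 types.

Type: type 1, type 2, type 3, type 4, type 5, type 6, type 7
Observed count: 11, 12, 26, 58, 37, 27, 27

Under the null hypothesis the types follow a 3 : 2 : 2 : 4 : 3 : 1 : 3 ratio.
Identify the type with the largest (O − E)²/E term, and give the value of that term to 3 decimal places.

type 6, 23.273

Ratio total = 18. Expected counts: 198×3/18 = 33, 198×2/18 = 22, 198×2/18 = 22, 198×4/18 = 44, 198×3/18 = 33, 198×1/18 = 11, 198×3/18 = 33.
cat         O        E   (O−E)²/E
type 1     11       33    14.6667
type 2     12       22     4.5455
type 3     26       22     0.7273
type 4     58       44     4.4545
type 5     37       33     0.4848
type 6     27       11    23.2727
type 7     27       33     1.0909
The largest term is for type 6: 23.273.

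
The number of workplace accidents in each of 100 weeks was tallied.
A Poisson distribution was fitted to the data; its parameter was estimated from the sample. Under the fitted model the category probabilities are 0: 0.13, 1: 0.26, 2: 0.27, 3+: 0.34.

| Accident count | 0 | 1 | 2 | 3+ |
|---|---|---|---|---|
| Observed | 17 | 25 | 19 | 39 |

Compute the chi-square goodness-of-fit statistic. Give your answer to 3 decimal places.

Expected counts E_i = n·p_i: 100×0.13 = 13, 100×0.26 = 26, 100×0.27 = 27, 100×0.34 = 34.
cat         O        E   (O−E)²/E
0          17       13     1.2308
1          25       26     0.0385
2          19       27     2.3704
3+         39       34     0.7353
Sum = 4.375

4.375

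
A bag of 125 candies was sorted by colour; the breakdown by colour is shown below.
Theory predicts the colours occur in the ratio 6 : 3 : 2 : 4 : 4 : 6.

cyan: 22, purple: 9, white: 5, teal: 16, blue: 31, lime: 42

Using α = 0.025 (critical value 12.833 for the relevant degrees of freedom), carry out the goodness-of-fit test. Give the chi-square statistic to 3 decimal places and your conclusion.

Ratio total = 25. Expected counts: 125×6/25 = 30, 125×3/25 = 15, 125×2/25 = 10, 125×4/25 = 20, 125×4/25 = 20, 125×6/25 = 30.
cyan: (22 − 30)²/30 = 64/30 = 2.1333
purple: (9 − 15)²/15 = 36/15 = 2.4000
white: (5 − 10)²/10 = 25/10 = 2.5000
teal: (16 − 20)²/20 = 16/20 = 0.8000
blue: (31 − 20)²/20 = 121/20 = 6.0500
lime: (42 − 30)²/30 = 144/30 = 4.8000
Sum = 18.683
df = 5. Since 18.683 > 12.833, we reject H₀.

18.683; reject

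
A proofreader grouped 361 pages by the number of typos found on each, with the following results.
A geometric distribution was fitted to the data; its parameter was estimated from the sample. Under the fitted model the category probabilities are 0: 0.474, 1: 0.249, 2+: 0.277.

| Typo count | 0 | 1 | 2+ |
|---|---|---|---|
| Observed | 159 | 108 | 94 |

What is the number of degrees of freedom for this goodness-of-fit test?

There are k = 3 categories and 1 parameter estimated from the data, so df = 3 − 1 − 1 = 1.

1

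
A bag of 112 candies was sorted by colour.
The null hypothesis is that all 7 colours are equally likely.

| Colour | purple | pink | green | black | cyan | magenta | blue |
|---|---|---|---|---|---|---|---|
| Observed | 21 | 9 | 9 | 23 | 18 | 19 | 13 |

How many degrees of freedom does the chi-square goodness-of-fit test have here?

There are k = 7 categories and no parameters were estimated from the data, so df = 7 − 1 = 6.

6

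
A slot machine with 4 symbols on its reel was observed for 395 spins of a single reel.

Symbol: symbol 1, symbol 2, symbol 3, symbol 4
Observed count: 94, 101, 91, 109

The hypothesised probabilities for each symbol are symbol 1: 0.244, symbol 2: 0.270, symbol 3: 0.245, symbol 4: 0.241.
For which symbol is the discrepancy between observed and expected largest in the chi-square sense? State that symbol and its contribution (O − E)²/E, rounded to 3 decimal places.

Expected counts E_i = n·p_i: 395×0.244 = 96.38, 395×0.270 = 106.65, 395×0.245 = 96.775, 395×0.241 = 95.195.
symbol 1: (94 − 96.38)²/96.38 = 5.6644/96.38 = 0.0588
symbol 2: (101 − 106.65)²/106.65 = 31.9225/106.65 = 0.2993
symbol 3: (91 − 96.775)²/96.775 = 33.350625/96.775 = 0.3446
symbol 4: (109 − 95.195)²/95.195 = 190.578025/95.195 = 2.0020
The largest term is for symbol 4: 2.002.

symbol 4, 2.002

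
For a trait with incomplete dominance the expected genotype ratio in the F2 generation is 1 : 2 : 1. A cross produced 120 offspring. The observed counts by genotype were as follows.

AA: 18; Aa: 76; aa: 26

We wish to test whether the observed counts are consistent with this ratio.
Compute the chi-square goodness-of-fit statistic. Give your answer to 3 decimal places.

9.600

Ratio total = 4. Expected counts: 120×1/4 = 30, 120×2/4 = 60, 120×1/4 = 30.
cat         O        E   (O−E)²/E
AA         18       30     4.8000
Aa         76       60     4.2667
aa         26       30     0.5333
Sum = 9.600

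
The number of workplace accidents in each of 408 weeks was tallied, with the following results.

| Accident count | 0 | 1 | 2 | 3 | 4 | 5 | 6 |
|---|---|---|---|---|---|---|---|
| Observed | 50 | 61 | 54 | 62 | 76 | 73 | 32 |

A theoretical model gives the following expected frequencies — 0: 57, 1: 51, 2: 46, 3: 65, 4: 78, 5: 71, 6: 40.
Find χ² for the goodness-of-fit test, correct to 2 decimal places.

6.06

χ² = (50−57)²/57 + (61−51)²/51 + (54−46)²/46 + (62−65)²/65 + (76−78)²/78 + (73−71)²/71 + (32−40)²/40
   = 0.860 + 1.961 + 1.391 + 0.138 + 0.051 + 0.056 + 1.600
Sum = 6.06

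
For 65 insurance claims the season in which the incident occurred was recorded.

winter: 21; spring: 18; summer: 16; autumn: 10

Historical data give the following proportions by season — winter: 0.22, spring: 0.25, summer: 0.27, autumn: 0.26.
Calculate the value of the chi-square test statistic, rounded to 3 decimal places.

6.282

Expected counts E_i = n·p_i: 65×0.22 = 14.3, 65×0.25 = 16.25, 65×0.27 = 17.55, 65×0.26 = 16.9.
cat         O        E   (O−E)²/E
winter     21     14.3     3.1392
spring     18    16.25     0.1885
summer     16    17.55     0.1369
autumn     10     16.9     2.8172
Sum = 6.282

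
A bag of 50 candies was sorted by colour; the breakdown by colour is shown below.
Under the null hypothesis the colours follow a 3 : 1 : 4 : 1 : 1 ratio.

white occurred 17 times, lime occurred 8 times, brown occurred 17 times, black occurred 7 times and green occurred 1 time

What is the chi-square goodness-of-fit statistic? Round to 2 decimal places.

6.52

Ratio total = 10. Expected counts: 50×3/10 = 15, 50×1/10 = 5, 50×4/10 = 20, 50×1/10 = 5, 50×1/10 = 5.
cat         O        E   (O−E)²/E
white      17       15      0.267
lime        8        5      1.800
brown      17       20      0.450
black       7        5      0.800
green       1        5      3.200
Sum = 6.52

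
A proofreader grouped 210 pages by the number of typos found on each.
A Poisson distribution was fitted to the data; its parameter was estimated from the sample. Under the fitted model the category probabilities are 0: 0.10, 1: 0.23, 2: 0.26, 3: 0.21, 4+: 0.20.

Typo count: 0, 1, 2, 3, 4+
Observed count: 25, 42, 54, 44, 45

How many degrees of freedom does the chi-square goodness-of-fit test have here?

3

There are k = 5 categories and 1 parameter estimated from the data, so df = 5 − 1 − 1 = 3.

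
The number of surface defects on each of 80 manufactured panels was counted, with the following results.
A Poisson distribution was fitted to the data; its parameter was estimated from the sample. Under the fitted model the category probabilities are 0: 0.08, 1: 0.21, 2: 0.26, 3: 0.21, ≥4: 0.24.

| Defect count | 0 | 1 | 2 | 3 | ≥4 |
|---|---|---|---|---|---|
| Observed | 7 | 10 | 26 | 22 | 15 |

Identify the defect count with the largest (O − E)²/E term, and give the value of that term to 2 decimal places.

Expected counts E_i = n·p_i: 80×0.08 = 6.4, 80×0.21 = 16.8, 80×0.26 = 20.8, 80×0.21 = 16.8, 80×0.24 = 19.2.
cat         O        E   (O−E)²/E
0           7      6.4      0.056
1          10     16.8      2.752
2          26     20.8      1.300
3          22     16.8      1.610
≥4         15     19.2      0.919
The largest term is for 1: 2.75.

1, 2.75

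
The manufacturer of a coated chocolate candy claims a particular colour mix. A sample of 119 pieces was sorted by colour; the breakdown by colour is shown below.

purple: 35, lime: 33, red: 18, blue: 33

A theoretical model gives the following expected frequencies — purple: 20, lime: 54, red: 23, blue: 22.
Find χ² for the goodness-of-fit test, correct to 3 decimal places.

26.004

χ² = (35−20)²/20 + (33−54)²/54 + (18−23)²/23 + (33−22)²/22
   = 11.2500 + 8.1667 + 1.0870 + 5.5000
Sum = 26.004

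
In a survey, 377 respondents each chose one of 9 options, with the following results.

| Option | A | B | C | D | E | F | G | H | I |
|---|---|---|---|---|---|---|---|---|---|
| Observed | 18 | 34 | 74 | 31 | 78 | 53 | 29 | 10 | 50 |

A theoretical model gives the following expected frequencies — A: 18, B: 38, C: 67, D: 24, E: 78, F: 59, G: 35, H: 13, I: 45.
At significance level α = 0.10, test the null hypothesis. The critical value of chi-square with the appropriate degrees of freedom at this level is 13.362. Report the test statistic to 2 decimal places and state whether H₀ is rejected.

cat         O        E   (O−E)²/E
A          18       18      0.000
B          34       38      0.421
C          74       67      0.731
D          31       24      2.042
E          78       78      0.000
F          53       59      0.610
G          29       35      1.029
H          10       13      0.692
I          50       45      0.556
Sum = 6.08
df = 8. Since 6.08 < 13.362, we do not reject H₀.

6.08; do not reject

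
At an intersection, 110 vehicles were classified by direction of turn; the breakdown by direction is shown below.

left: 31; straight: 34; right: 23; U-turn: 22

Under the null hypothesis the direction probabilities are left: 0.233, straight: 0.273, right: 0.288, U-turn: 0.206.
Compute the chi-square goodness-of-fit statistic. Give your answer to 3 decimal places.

Expected counts E_i = n·p_i: 110×0.233 = 25.63, 110×0.273 = 30.03, 110×0.288 = 31.68, 110×0.206 = 22.66.
χ² = (31−25.63)²/25.63 + (34−30.03)²/30.03 + (23−31.68)²/31.68 + (22−22.66)²/22.66
   = 1.1251 + 0.5248 + 2.3782 + 0.0192
Sum = 4.047

4.047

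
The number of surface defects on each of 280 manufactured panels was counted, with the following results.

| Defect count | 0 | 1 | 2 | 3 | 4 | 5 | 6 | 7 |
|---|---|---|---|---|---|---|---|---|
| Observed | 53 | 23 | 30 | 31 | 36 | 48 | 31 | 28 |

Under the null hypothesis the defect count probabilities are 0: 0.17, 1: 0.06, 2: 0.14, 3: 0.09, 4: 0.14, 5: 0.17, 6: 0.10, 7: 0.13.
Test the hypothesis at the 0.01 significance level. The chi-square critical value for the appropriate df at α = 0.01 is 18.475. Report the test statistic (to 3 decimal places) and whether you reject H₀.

8.919; do not reject

Expected counts E_i = n·p_i: 280×0.17 = 47.6, 280×0.06 = 16.8, 280×0.14 = 39.2, 280×0.09 = 25.2, 280×0.14 = 39.2, 280×0.17 = 47.6, 280×0.10 = 28, 280×0.13 = 36.4.
0: (53 − 47.6)²/47.6 = 29.16/47.6 = 0.6126
1: (23 − 16.8)²/16.8 = 38.44/16.8 = 2.2881
2: (30 − 39.2)²/39.2 = 84.64/39.2 = 2.1592
3: (31 − 25.2)²/25.2 = 33.64/25.2 = 1.3349
4: (36 − 39.2)²/39.2 = 10.24/39.2 = 0.2612
5: (48 − 47.6)²/47.6 = 0.16/47.6 = 0.0034
6: (31 − 28)²/28 = 9/28 = 0.3214
7: (28 − 36.4)²/36.4 = 70.56/36.4 = 1.9385
Sum = 8.919
df = 7. Since 8.919 < 18.475, we do not reject H₀.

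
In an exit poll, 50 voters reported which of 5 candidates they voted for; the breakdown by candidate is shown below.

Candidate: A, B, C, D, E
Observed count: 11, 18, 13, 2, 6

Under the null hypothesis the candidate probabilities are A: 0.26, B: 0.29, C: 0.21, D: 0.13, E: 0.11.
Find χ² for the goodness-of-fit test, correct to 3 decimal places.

Expected counts E_i = n·p_i: 50×0.26 = 13, 50×0.29 = 14.5, 50×0.21 = 10.5, 50×0.13 = 6.5, 50×0.11 = 5.5.
A: (11 − 13)²/13 = 4/13 = 0.3077
B: (18 − 14.5)²/14.5 = 12.25/14.5 = 0.8448
C: (13 − 10.5)²/10.5 = 6.25/10.5 = 0.5952
D: (2 − 6.5)²/6.5 = 20.25/6.5 = 3.1154
E: (6 − 5.5)²/5.5 = 0.25/5.5 = 0.0455
Sum = 4.909

4.909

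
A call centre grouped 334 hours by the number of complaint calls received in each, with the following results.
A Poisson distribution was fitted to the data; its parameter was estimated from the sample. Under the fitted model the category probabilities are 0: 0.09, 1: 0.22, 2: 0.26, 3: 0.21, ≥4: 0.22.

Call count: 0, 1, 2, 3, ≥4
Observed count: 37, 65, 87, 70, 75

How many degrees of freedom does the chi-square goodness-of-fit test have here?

3

There are k = 5 categories and 1 parameter estimated from the data, so df = 5 − 1 − 1 = 3.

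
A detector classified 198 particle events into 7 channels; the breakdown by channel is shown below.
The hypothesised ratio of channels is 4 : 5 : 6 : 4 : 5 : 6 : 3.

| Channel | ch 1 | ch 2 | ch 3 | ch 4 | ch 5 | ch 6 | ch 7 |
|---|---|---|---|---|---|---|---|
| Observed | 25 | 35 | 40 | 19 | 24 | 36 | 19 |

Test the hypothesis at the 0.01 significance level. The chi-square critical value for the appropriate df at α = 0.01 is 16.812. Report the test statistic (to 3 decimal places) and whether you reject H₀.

3.617; do not reject

Ratio total = 33. Expected counts: 198×4/33 = 24, 198×5/33 = 30, 198×6/33 = 36, 198×4/33 = 24, 198×5/33 = 30, 198×6/33 = 36, 198×3/33 = 18.
ch 1: (25 − 24)²/24 = 1/24 = 0.0417
ch 2: (35 − 30)²/30 = 25/30 = 0.8333
ch 3: (40 − 36)²/36 = 16/36 = 0.4444
ch 4: (19 − 24)²/24 = 25/24 = 1.0417
ch 5: (24 − 30)²/30 = 36/30 = 1.2000
ch 6: (36 − 36)²/36 = 0/36 = 0.0000
ch 7: (19 − 18)²/18 = 1/18 = 0.0556
Sum = 3.617
df = 6. Since 3.617 < 16.812, we do not reject H₀.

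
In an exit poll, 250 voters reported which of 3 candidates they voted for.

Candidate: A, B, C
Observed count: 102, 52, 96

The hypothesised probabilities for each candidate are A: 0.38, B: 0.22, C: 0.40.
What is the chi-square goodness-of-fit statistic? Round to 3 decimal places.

Expected counts E_i = n·p_i: 250×0.38 = 95, 250×0.22 = 55, 250×0.40 = 100.
cat         O        E   (O−E)²/E
A         102       95     0.5158
B          52       55     0.1636
C          96      100     0.1600
Sum = 0.839

0.839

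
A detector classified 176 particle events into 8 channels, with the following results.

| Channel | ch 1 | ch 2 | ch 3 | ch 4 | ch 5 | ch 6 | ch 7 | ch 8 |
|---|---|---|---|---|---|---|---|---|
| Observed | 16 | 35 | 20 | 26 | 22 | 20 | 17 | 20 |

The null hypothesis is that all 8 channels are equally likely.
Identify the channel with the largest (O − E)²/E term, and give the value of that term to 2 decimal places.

ch 2, 7.68

Under H₀ each category has probability 1/8, so each expected count is 176/8 = 22.
ch 1: (16 − 22)²/22 = 36/22 = 1.636
ch 2: (35 − 22)²/22 = 169/22 = 7.682
ch 3: (20 − 22)²/22 = 4/22 = 0.182
ch 4: (26 − 22)²/22 = 16/22 = 0.727
ch 5: (22 − 22)²/22 = 0/22 = 0.000
ch 6: (20 − 22)²/22 = 4/22 = 0.182
ch 7: (17 − 22)²/22 = 25/22 = 1.136
ch 8: (20 − 22)²/22 = 4/22 = 0.182
The largest term is for ch 2: 7.68.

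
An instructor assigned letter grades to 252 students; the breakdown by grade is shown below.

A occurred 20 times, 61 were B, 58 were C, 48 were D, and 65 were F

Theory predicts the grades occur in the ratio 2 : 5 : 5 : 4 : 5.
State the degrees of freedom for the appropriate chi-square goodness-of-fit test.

There are k = 5 categories and no parameters were estimated from the data, so df = 5 − 1 = 4.

4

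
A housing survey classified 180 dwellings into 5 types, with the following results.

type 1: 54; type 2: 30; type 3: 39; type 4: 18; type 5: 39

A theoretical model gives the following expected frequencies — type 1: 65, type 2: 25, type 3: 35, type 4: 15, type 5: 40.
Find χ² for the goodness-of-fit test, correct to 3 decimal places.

3.944

type 1: (54 − 65)²/65 = 121/65 = 1.8615
type 2: (30 − 25)²/25 = 25/25 = 1.0000
type 3: (39 − 35)²/35 = 16/35 = 0.4571
type 4: (18 − 15)²/15 = 9/15 = 0.6000
type 5: (39 − 40)²/40 = 1/40 = 0.0250
Sum = 3.944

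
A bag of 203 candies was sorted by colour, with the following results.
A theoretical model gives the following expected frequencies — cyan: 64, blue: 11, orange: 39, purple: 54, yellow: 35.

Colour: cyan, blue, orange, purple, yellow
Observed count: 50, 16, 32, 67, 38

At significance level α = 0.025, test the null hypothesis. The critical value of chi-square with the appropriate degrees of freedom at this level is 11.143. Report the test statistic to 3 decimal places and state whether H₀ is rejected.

cat         O        E   (O−E)²/E
cyan       50       64     3.0625
blue       16       11     2.2727
orange     32       39     1.2564
purple     67       54     3.1296
yellow     38       35     0.2571
Sum = 9.978
df = 4. Since 9.978 < 11.143, we do not reject H₀.

9.978; do not reject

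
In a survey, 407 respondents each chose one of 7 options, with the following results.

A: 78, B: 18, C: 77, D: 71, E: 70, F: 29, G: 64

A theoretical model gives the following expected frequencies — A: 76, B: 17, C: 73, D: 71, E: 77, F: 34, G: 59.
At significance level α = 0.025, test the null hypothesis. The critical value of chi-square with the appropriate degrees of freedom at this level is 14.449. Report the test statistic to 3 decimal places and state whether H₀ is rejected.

cat         O        E   (O−E)²/E
A          78       76     0.0526
B          18       17     0.0588
C          77       73     0.2192
D          71       71     0.0000
E          70       77     0.6364
F          29       34     0.7353
G          64       59     0.4237
Sum = 2.126
df = 6. Since 2.126 < 14.449, we do not reject H₀.

2.126; do not reject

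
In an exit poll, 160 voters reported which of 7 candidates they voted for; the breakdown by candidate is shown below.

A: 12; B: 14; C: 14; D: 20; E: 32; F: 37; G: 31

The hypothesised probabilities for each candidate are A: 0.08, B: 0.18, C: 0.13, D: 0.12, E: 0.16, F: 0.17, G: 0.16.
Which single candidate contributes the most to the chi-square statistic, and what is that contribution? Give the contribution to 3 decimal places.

Expected counts E_i = n·p_i: 160×0.08 = 12.8, 160×0.18 = 28.8, 160×0.13 = 20.8, 160×0.12 = 19.2, 160×0.16 = 25.6, 160×0.17 = 27.2, 160×0.16 = 25.6.
χ² = (12−12.8)²/12.8 + (14−28.8)²/28.8 + (14−20.8)²/20.8 + (20−19.2)²/19.2 + (32−25.6)²/25.6 + (37−27.2)²/27.2 + (31−25.6)²/25.6
   = 0.0500 + 7.6056 + 2.2231 + 0.0333 + 1.6000 + 3.5309 + 1.1391
The largest term is for B: 7.606.

B, 7.606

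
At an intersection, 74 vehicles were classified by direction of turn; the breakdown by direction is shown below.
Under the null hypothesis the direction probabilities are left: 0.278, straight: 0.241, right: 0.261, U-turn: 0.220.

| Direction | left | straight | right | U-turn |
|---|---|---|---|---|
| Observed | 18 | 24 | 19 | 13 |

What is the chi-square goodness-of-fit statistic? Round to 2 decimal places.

Expected counts E_i = n·p_i: 74×0.278 = 20.572, 74×0.241 = 17.834, 74×0.261 = 19.314, 74×0.220 = 16.28.
χ² = (18−20.572)²/20.572 + (24−17.834)²/17.834 + (19−19.314)²/19.314 + (13−16.28)²/16.28
   = 0.322 + 2.132 + 0.005 + 0.661
Sum = 3.12

3.12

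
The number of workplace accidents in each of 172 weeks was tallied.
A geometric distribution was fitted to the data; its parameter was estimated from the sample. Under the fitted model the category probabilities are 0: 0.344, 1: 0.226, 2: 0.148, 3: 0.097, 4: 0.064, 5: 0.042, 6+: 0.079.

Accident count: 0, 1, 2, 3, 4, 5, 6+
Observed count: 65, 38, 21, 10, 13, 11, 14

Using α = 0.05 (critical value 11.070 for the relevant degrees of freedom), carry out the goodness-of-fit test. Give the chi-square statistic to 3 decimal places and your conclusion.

6.399; do not reject

Expected counts E_i = n·p_i: 172×0.344 = 59.168, 172×0.226 = 38.872, 172×0.148 = 25.456, 172×0.097 = 16.684, 172×0.064 = 11.008, 172×0.042 = 7.224, 172×0.079 = 13.588.
cat         O        E   (O−E)²/E
0          65   59.168     0.5748
1          38   38.872     0.0196
2          21   25.456     0.7800
3          10   16.684     2.6778
4          13   11.008     0.3605
5          11    7.224     1.9737
6+         14   13.588     0.0125
Sum = 6.399
df = 5. Since 6.399 < 11.070, we do not reject H₀.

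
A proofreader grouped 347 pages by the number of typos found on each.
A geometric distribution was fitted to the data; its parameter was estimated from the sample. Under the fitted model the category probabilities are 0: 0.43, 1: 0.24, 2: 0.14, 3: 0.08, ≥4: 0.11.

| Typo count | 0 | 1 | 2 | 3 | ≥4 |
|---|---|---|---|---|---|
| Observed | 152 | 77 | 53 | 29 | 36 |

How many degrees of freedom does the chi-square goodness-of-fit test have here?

3

There are k = 5 categories and 1 parameter estimated from the data, so df = 5 − 1 − 1 = 3.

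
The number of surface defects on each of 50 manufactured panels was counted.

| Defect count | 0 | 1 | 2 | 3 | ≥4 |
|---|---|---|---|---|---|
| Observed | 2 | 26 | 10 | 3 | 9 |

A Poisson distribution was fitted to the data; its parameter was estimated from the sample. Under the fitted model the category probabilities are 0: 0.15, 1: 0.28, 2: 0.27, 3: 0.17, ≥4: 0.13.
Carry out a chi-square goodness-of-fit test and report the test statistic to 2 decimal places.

19.75

Expected counts E_i = n·p_i: 50×0.15 = 7.5, 50×0.28 = 14, 50×0.27 = 13.5, 50×0.17 = 8.5, 50×0.13 = 6.5.
0: (2 − 7.5)²/7.5 = 30.25/7.5 = 4.033
1: (26 − 14)²/14 = 144/14 = 10.286
2: (10 − 13.5)²/13.5 = 12.25/13.5 = 0.907
3: (3 − 8.5)²/8.5 = 30.25/8.5 = 3.559
≥4: (9 − 6.5)²/6.5 = 6.25/6.5 = 0.962
Sum = 19.75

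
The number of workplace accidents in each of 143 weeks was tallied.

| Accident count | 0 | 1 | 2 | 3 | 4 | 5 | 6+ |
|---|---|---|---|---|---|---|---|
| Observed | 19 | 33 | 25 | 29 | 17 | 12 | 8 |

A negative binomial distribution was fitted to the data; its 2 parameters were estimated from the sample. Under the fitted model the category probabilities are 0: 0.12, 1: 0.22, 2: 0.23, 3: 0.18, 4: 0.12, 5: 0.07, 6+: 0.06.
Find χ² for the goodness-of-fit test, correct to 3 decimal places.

3.015

Expected counts E_i = n·p_i: 143×0.12 = 17.16, 143×0.22 = 31.46, 143×0.23 = 32.89, 143×0.18 = 25.74, 143×0.12 = 17.16, 143×0.07 = 10.01, 143×0.06 = 8.58.
cat         O        E   (O−E)²/E
0          19    17.16     0.1973
1          33    31.46     0.0754
2          25    32.89     1.8927
3          29    25.74     0.4129
4          17    17.16     0.0015
5          12    10.01     0.3956
6+          8     8.58     0.0392
Sum = 3.015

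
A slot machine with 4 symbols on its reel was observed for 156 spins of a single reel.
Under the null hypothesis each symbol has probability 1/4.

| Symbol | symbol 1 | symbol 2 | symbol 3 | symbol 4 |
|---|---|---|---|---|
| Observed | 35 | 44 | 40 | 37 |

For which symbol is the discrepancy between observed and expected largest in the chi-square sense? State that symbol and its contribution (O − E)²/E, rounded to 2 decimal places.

Expected count for each of the 4 categories: 156/4 = 39.
cat           O        E   (O−E)²/E
symbol 1     35       39      0.410
symbol 2     44       39      0.641
symbol 3     40       39      0.026
symbol 4     37       39      0.103
The largest term is for symbol 2: 0.64.

symbol 2, 0.64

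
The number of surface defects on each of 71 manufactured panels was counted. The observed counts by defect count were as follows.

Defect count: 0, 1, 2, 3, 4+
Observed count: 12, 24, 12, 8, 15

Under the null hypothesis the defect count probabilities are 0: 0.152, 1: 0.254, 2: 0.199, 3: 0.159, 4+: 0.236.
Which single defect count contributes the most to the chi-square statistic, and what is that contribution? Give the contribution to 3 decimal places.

1, 1.974

Expected counts E_i = n·p_i: 71×0.152 = 10.792, 71×0.254 = 18.034, 71×0.199 = 14.129, 71×0.159 = 11.289, 71×0.236 = 16.756.
cat         O        E   (O−E)²/E
0          12   10.792     0.1352
1          24   18.034     1.9737
2          12   14.129     0.3208
3           8   11.289     0.9582
4+         15   16.756     0.1840
The largest term is for 1: 1.974.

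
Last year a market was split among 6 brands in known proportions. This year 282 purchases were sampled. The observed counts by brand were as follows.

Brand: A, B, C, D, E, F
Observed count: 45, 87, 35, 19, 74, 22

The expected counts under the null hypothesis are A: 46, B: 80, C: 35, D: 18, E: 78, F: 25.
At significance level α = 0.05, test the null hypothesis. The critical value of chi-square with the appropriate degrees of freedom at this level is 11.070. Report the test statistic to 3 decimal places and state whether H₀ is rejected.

A: (45 − 46)²/46 = 1/46 = 0.0217
B: (87 − 80)²/80 = 49/80 = 0.6125
C: (35 − 35)²/35 = 0/35 = 0.0000
D: (19 − 18)²/18 = 1/18 = 0.0556
E: (74 − 78)²/78 = 16/78 = 0.2051
F: (22 − 25)²/25 = 9/25 = 0.3600
Sum = 1.255
df = 5. Since 1.255 < 11.070, we do not reject H₀.

1.255; do not reject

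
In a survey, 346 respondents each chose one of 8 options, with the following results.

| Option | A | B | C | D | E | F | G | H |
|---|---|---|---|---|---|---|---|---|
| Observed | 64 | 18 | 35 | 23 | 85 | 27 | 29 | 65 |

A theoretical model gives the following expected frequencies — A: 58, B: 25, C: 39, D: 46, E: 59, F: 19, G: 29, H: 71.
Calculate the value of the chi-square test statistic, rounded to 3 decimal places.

χ² = (64−58)²/58 + (18−25)²/25 + (35−39)²/39 + (23−46)²/46 + (85−59)²/59 + (27−19)²/19 + (29−29)²/29 + (65−71)²/71
   = 0.6207 + 1.9600 + 0.4103 + 11.5000 + 11.4576 + 3.3684 + 0.0000 + 0.5070
Sum = 29.824

29.824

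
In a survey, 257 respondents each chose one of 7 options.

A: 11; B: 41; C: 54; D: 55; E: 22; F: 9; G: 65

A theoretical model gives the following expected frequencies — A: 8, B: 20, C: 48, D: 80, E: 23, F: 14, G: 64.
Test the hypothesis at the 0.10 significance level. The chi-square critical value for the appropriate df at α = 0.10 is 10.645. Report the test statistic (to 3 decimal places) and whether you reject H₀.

33.582; reject

cat         O        E   (O−E)²/E
A          11        8     1.1250
B          41       20    22.0500
C          54       48     0.7500
D          55       80     7.8125
E          22       23     0.0435
F           9       14     1.7857
G          65       64     0.0156
Sum = 33.582
df = 6. Since 33.582 > 10.645, we reject H₀.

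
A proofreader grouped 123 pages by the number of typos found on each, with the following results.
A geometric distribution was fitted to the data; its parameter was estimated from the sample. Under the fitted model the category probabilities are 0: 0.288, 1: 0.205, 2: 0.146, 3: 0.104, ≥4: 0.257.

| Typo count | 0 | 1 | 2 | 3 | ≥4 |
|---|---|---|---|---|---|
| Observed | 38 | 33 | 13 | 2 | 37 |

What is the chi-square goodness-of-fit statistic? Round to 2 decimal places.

Expected counts E_i = n·p_i: 123×0.288 = 35.424, 123×0.205 = 25.215, 123×0.146 = 17.958, 123×0.104 = 12.792, 123×0.257 = 31.611.
cat         O        E   (O−E)²/E
0          38   35.424      0.187
1          33   25.215      2.404
2          13   17.958      1.369
3           2   12.792      9.105
≥4         37   31.611      0.919
Sum = 13.98

13.98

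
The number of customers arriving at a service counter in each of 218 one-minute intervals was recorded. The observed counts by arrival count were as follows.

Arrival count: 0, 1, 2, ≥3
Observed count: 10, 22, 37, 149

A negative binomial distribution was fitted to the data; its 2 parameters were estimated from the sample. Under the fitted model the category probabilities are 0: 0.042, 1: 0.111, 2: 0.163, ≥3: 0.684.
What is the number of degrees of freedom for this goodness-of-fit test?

There are k = 4 categories and 2 parameters estimated from the data, so df = 4 − 1 − 2 = 1.

1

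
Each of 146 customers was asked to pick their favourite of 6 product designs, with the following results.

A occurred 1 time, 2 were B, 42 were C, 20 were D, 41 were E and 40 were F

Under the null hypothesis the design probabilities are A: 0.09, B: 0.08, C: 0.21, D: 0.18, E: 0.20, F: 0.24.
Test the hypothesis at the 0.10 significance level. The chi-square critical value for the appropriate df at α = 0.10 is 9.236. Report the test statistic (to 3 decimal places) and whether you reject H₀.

30.404; reject

Expected counts E_i = n·p_i: 146×0.09 = 13.14, 146×0.08 = 11.68, 146×0.21 = 30.66, 146×0.18 = 26.28, 146×0.20 = 29.2, 146×0.24 = 35.04.
χ² = (1−13.14)²/13.14 + (2−11.68)²/11.68 + (42−30.66)²/30.66 + (20−26.28)²/26.28 + (41−29.2)²/29.2 + (40−35.04)²/35.04
   = 11.2161 + 8.0225 + 4.1942 + 1.5007 + 4.7685 + 0.7021
Sum = 30.404
df = 5. Since 30.404 > 9.236, we reject H₀.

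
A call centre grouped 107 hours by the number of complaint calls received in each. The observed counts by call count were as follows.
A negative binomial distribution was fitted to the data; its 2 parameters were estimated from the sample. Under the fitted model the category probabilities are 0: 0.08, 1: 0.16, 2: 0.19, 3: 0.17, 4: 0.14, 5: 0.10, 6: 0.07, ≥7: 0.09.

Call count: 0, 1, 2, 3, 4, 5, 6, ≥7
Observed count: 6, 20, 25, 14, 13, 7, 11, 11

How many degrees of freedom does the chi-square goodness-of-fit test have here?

There are k = 8 categories and 2 parameters estimated from the data, so df = 8 − 1 − 2 = 5.

5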